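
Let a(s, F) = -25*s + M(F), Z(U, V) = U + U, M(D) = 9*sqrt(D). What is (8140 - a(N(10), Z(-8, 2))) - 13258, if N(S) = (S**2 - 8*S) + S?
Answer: -4368 - 36*I ≈ -4368.0 - 36.0*I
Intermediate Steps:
Z(U, V) = 2*U
N(S) = S**2 - 7*S
a(s, F) = -25*s + 9*sqrt(F)
(8140 - a(N(10), Z(-8, 2))) - 13258 = (8140 - (-250*(-7 + 10) + 9*sqrt(2*(-8)))) - 13258 = (8140 - (-250*3 + 9*sqrt(-16))) - 13258 = (8140 - (-25*30 + 9*(4*I))) - 13258 = (8140 - (-750 + 36*I)) - 13258 = (8140 + (750 - 36*I)) - 13258 = (8890 - 36*I) - 13258 = -4368 - 36*I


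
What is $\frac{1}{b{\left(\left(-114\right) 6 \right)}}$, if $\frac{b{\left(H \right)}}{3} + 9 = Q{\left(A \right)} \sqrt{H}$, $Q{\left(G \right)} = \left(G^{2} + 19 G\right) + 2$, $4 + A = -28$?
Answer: $- \frac{1}{39837099} - \frac{836 i \sqrt{19}}{119511297} \approx -2.5102 \cdot 10^{-8} - 3.0491 \cdot 10^{-5} i$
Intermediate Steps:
$A = -32$ ($A = -4 - 28 = -32$)
$Q{\left(G \right)} = 2 + G^{2} + 19 G$
$b{\left(H \right)} = -27 + 1254 \sqrt{H}$ ($b{\left(H \right)} = -27 + 3 \left(2 + \left(-32\right)^{2} + 19 \left(-32\right)\right) \sqrt{H} = -27 + 3 \left(2 + 1024 - 608\right) \sqrt{H} = -27 + 3 \cdot 418 \sqrt{H} = -27 + 1254 \sqrt{H}$)
$\frac{1}{b{\left(\left(-114\right) 6 \right)}} = \frac{1}{-27 + 1254 \sqrt{\left(-114\right) 6}} = \frac{1}{-27 + 1254 \sqrt{-684}} = \frac{1}{-27 + 1254 \cdot 6 i \sqrt{19}} = \frac{1}{-27 + 7524 i \sqrt{19}}$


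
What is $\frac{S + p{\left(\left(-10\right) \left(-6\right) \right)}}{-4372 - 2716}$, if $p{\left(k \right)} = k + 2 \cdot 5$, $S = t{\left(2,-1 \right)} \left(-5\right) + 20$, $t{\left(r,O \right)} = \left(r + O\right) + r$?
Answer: $- \frac{75}{7088} \approx -0.010581$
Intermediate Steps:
$t{\left(r,O \right)} = O + 2 r$ ($t{\left(r,O \right)} = \left(O + r\right) + r = O + 2 r$)
$S = 5$ ($S = \left(-1 + 2 \cdot 2\right) \left(-5\right) + 20 = \left(-1 + 4\right) \left(-5\right) + 20 = 3 \left(-5\right) + 20 = -15 + 20 = 5$)
$p{\left(k \right)} = 10 + k$ ($p{\left(k \right)} = k + 10 = 10 + k$)
$\frac{S + p{\left(\left(-10\right) \left(-6\right) \right)}}{-4372 - 2716} = \frac{5 + \left(10 - -60\right)}{-4372 - 2716} = \frac{5 + \left(10 + 60\right)}{-7088} = \left(5 + 70\right) \left(- \frac{1}{7088}\right) = 75 \left(- \frac{1}{7088}\right) = - \frac{75}{7088}$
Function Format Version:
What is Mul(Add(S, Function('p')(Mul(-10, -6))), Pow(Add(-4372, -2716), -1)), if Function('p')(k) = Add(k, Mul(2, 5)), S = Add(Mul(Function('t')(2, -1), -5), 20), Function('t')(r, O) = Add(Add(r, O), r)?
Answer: Rational(-75, 7088) ≈ -0.010581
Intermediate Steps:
Function('t')(r, O) = Add(O, Mul(2, r)) (Function('t')(r, O) = Add(Add(O, r), r) = Add(O, Mul(2, r)))
S = 5 (S = Add(Mul(Add(-1, Mul(2, 2)), -5), 20) = Add(Mul(Add(-1, 4), -5), 20) = Add(Mul(3, -5), 20) = Add(-15, 20) = 5)
Function('p')(k) = Add(10, k) (Function('p')(k) = Add(k, 10) = Add(10, k))
Mul(Add(S, Function('p')(Mul(-10, -6))), Pow(Add(-4372, -2716), -1)) = Mul(Add(5, Add(10, Mul(-10, -6))), Pow(Add(-4372, -2716), -1)) = Mul(Add(5, Add(10, 60)), Pow(-7088, -1)) = Mul(Add(5, 70), Rational(-1, 7088)) = Mul(75, Rational(-1, 7088)) = Rational(-75, 7088)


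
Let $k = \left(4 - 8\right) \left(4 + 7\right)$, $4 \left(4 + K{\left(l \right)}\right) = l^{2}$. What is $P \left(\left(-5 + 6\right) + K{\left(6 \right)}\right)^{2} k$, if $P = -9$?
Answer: $14256$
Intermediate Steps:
$K{\left(l \right)} = -4 + \frac{l^{2}}{4}$
$k = -44$ ($k = \left(-4\right) 11 = -44$)
$P \left(\left(-5 + 6\right) + K{\left(6 \right)}\right)^{2} k = - 9 \left(\left(-5 + 6\right) - \left(4 - \frac{6^{2}}{4}\right)\right)^{2} \left(-44\right) = - 9 \left(1 + \left(-4 + \frac{1}{4} \cdot 36\right)\right)^{2} \left(-44\right) = - 9 \left(1 + \left(-4 + 9\right)\right)^{2} \left(-44\right) = - 9 \left(1 + 5\right)^{2} \left(-44\right) = - 9 \cdot 6^{2} \left(-44\right) = \left(-9\right) 36 \left(-44\right) = \left(-324\right) \left(-44\right) = 14256$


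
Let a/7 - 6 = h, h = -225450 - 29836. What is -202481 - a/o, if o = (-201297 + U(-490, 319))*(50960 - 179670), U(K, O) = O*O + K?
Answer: -130340527189015/643717323 ≈ -2.0248e+5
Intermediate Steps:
h = -255286
U(K, O) = K + O² (U(K, O) = O² + K = K + O²)
a = -1786960 (a = 42 + 7*(-255286) = 42 - 1787002 = -1786960)
o = 12874346460 (o = (-201297 + (-490 + 319²))*(50960 - 179670) = (-201297 + (-490 + 101761))*(-128710) = (-201297 + 101271)*(-128710) = -100026*(-128710) = 12874346460)
-202481 - a/o = -202481 - (-1786960)/12874346460 = -202481 - 1*(-89348/643717323) = -202481 + 89348/643717323 = -130340527189015/643717323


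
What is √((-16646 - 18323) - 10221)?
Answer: I*√45190 ≈ 212.58*I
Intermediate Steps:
√((-16646 - 18323) - 10221) = √(-34969 - 10221) = √(-45190) = I*√45190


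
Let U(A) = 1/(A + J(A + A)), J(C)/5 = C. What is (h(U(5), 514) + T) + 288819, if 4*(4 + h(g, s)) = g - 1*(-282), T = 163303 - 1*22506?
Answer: 94530151/220 ≈ 4.2968e+5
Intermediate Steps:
J(C) = 5*C
U(A) = 1/(11*A) (U(A) = 1/(A + 5*(A + A)) = 1/(A + 5*(2*A)) = 1/(A + 10*A) = 1/(11*A))
T = 140797 (T = 163303 - 22506 = 140797)
h(g, s) = 133/2 + g/4 (h(g, s) = -4 + (g - 1*(-282))/4 = -4 + (g + 282)/4 = -4 + (282 + g)/4 = -4 + (141/2 + g/4) = 133/2 + g/4)
(h(U(5), 514) + T) + 288819 = ((133/2 + ((1/11)/5)/4) + 140797) + 288819 = ((133/2 + ((1/11)*(⅕))/4) + 140797) + 288819 = ((133/2 + (¼)*(1/55)) + 140797) + 288819 = ((133/2 + 1/220) + 140797) + 288819 = (14631/220 + 140797) + 288819 = 30989971/220 + 288819 = 94530151/220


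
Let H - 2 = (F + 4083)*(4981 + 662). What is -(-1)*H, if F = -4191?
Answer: -609442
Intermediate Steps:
H = -609442 (H = 2 + (-4191 + 4083)*(4981 + 662) = 2 - 108*5643 = 2 - 609444 = -609442)
-(-1)*H = -(-1)*(-609442) = -1*609442 = -609442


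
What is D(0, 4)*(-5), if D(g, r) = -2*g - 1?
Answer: 5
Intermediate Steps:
D(g, r) = -1 - 2*g
D(0, 4)*(-5) = (-1 - 2*0)*(-5) = (-1 + 0)*(-5) = -1*(-5) = 5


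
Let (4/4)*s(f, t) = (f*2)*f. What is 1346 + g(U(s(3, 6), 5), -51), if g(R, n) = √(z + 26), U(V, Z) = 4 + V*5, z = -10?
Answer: 1350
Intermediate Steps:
s(f, t) = 2*f² (s(f, t) = (f*2)*f = (2*f)*f = 2*f²)
U(V, Z) = 4 + 5*V
g(R, n) = 4 (g(R, n) = √(-10 + 26) = √16 = 4)
1346 + g(U(s(3, 6), 5), -51) = 1346 + 4 = 1350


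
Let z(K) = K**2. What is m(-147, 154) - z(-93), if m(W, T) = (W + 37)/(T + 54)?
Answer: -899551/104 ≈ -8649.5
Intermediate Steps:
m(W, T) = (37 + W)/(54 + T)
m(-147, 154) - z(-93) = (37 - 147)/(54 + 154) - 1*(-93)**2 = -110/208 - 1*8649 = (1/208)*(-110) - 8649 = -55/104 - 8649 = -899551/104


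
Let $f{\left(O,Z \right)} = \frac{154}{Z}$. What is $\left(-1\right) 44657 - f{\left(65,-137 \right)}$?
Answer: $- \frac{6117855}{137} \approx -44656.0$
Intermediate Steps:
$\left(-1\right) 44657 - f{\left(65,-137 \right)} = \left(-1\right) 44657 - \frac{154}{-137} = -44657 - 154 \left(- \frac{1}{137}\right) = -44657 - - \frac{154}{137} = -44657 + \frac{154}{137} = - \frac{6117855}{137}$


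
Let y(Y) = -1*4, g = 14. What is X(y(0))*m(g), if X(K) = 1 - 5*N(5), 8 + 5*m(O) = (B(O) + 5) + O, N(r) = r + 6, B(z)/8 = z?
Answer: -6642/5 ≈ -1328.4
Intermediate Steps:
B(z) = 8*z
y(Y) = -4
N(r) = 6 + r
m(O) = -3/5 + 9*O/5 (m(O) = -8/5 + ((8*O + 5) + O)/5 = -8/5 + ((5 + 8*O) + O)/5 = -8/5 + (5 + 9*O)/5 = -8/5 + (1 + 9*O/5) = -3/5 + 9*O/5)
X(K) = -54 (X(K) = 1 - 5*(6 + 5) = 1 - 5*11 = 1 - 55 = -54)
X(y(0))*m(g) = -54*(-3/5 + (9/5)*14) = -54*(-3/5 + 126/5) = -54*123/5 = -6642/5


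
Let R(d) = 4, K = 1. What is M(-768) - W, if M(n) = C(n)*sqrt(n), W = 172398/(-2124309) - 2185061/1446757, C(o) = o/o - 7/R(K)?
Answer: 1630387587045/1024452971971 - 12*I*sqrt(3) ≈ 1.5915 - 20.785*I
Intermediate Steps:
C(o) = -3/4 (C(o) = o/o - 7/4 = 1 - 7*1/4 = 1 - 7/4 = -3/4)
W = -1630387587045/1024452971971 (W = 172398*(-1/2124309) - 2185061*1/1446757 = -57466/708103 - 2185061/1446757 = -1630387587045/1024452971971 ≈ -1.5915)
M(n) = -3*sqrt(n)/4
M(-768) - W = -12*I*sqrt(3) - 1*(-1630387587045/1024452971971) = -12*I*sqrt(3) + 1630387587045/1024452971971 = 1630387587045/1024452971971 - 12*I*sqrt(3)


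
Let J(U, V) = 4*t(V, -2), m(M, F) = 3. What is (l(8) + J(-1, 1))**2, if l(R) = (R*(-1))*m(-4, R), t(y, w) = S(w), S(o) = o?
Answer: 1024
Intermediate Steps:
t(y, w) = w
l(R) = -3*R (l(R) = (R*(-1))*3 = -R*3 = -3*R)
J(U, V) = -8 (J(U, V) = 4*(-2) = -8)
(l(8) + J(-1, 1))**2 = (-3*8 - 8)**2 = (-24 - 8)**2 = (-32)**2 = 1024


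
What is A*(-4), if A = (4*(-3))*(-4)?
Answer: -192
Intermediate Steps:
A = 48 (A = -12*(-4) = 48)
A*(-4) = 48*(-4) = -192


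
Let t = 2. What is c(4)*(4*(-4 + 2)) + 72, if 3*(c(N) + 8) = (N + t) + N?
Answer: 328/3 ≈ 109.33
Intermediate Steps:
c(N) = -22/3 + 2*N/3 (c(N) = -8 + ((N + 2) + N)/3 = -8 + ((2 + N) + N)/3 = -8 + (2 + 2*N)/3 = -8 + (⅔ + 2*N/3) = -22/3 + 2*N/3)
c(4)*(4*(-4 + 2)) + 72 = (-22/3 + (⅔)*4)*(4*(-4 + 2)) + 72 = (-22/3 + 8/3)*(4*(-2)) + 72 = -14/3*(-8) + 72 = 112/3 + 72 = 328/3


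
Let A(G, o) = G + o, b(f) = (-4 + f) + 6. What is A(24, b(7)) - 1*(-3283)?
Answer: 3316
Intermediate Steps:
b(f) = 2 + f
A(24, b(7)) - 1*(-3283) = (24 + (2 + 7)) - 1*(-3283) = (24 + 9) + 3283 = 33 + 3283 = 3316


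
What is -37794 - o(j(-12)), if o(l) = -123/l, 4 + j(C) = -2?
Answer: -75629/2 ≈ -37815.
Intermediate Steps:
j(C) = -6 (j(C) = -4 - 2 = -6)
-37794 - o(j(-12)) = -37794 - (-123)/(-6) = -37794 - (-123)*(-1)/6 = -37794 - 1*41/2 = -37794 - 41/2 = -75629/2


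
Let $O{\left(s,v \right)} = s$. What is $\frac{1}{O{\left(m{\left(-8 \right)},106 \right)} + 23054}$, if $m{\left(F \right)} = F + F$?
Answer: $\frac{1}{23038} \approx 4.3407 \cdot 10^{-5}$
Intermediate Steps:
$m{\left(F \right)} = 2 F$
$\frac{1}{O{\left(m{\left(-8 \right)},106 \right)} + 23054} = \frac{1}{2 \left(-8\right) + 23054} = \frac{1}{-16 + 23054} = \frac{1}{23038}$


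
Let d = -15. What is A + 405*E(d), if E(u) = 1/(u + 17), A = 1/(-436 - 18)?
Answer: 45967/227 ≈ 202.50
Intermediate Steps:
A = -1/454 (A = 1/(-454) = -1/454 ≈ -0.0022026)
E(u) = 1/(17 + u)
A + 405*E(d) = -1/454 + 405/(17 - 15) = -1/454 + 405/2 = 45967/227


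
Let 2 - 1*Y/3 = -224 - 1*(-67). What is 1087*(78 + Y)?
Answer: 603285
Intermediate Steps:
Y = 477 (Y = 6 - 3*(-224 - 1*(-67)) = 6 - 3*(-224 + 67) = 6 - 3*(-157) = 6 + 471 = 477)
1087*(78 + Y) = 1087*(78 + 477) = 1087*555 = 603285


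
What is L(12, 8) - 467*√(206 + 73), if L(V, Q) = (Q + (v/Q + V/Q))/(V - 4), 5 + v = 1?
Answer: 9/8 - 1401*√31 ≈ -7799.3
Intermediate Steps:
v = -4 (v = -5 + 1 = -4)
L(V, Q) = (Q - 4/Q + V/Q)/(-4 + V) (L(V, Q) = (Q + (-4/Q + V/Q))/(V - 4) = (Q - 4/Q + V/Q)/(-4 + V))
L(12, 8) - 467*√(206 + 73) = (-4 + 12 + 8²)/(8*(-4 + 12)) - 467*√(206 + 73) = (⅛)*(-4 + 12 + 64)/8 - 1401*√31 = (⅛)*(⅛)*72 - 1401*√31 = 9/8 - 1401*√31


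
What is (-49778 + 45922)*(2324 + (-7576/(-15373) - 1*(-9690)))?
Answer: -712198565088/15373 ≈ -4.6328e+7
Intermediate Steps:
(-49778 + 45922)*(2324 + (-7576/(-15373) - 1*(-9690))) = -3856*(2324 + (-7576*(-1/15373) + 9690)) = -3856*(2324 + (7576/15373 + 9690)) = -3856*(2324 + 148971946/15373) = -3856*184698798/15373 = -712198565088/15373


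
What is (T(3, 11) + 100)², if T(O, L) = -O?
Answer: 9409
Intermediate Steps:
(T(3, 11) + 100)² = (-1*3 + 100)² = (-3 + 100)² = 97² = 9409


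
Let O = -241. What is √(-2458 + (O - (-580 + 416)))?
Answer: 13*I*√15 ≈ 50.349*I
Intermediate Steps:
√(-2458 + (O - (-580 + 416))) = √(-2458 + (-241 - (-580 + 416))) = √(-2458 + (-241 - 1*(-164))) = √(-2458 + (-241 + 164)) = √(-2458 - 77) = √(-2535) = 13*I*√15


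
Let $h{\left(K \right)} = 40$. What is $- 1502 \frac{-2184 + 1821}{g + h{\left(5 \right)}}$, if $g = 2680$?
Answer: $\frac{272613}{1360} \approx 200.45$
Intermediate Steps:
$- 1502 \frac{-2184 + 1821}{g + h{\left(5 \right)}} = - 1502 \frac{-2184 + 1821}{2680 + 40} = - 1502 \left(- \frac{363}{2720}\right) = - 1502 \left(\left(-363\right) \frac{1}{2720}\right) = \left(-1502\right) \left(- \frac{363}{2720}\right) = \frac{272613}{1360}$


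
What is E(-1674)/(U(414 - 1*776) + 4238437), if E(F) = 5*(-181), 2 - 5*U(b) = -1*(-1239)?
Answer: -4525/21190948 ≈ -0.00021353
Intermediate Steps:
U(b) = -1237/5 (U(b) = ⅖ - (-1)*(-1239)/5 = ⅖ - ⅕*1239 = ⅖ - 1239/5 = -1237/5)
E(F) = -905
E(-1674)/(U(414 - 1*776) + 4238437) = -905/(-1237/5 + 4238437) = -905/21190948/5 = -905*5/21190948 = -4525/21190948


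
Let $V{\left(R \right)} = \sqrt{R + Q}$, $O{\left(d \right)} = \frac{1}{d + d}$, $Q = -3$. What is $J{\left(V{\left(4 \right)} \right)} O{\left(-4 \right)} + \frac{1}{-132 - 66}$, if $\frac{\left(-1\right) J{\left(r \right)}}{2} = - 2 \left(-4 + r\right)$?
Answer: $\frac{148}{99} \approx 1.4949$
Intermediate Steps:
$O{\left(d \right)} = \frac{1}{2 d}$
$V{\left(R \right)} = \sqrt{-3 + R}$ ($V{\left(R \right)} = \sqrt{R - 3} = \sqrt{-3 + R}$)
$J{\left(r \right)} = -16 + 4 r$ ($J{\left(r \right)} = - 2 \left(- 2 \left(-4 + r\right)\right) = - 2 \left(8 - 2 r\right) = -16 + 4 r$)
$J{\left(V{\left(4 \right)} \right)} O{\left(-4 \right)} + \frac{1}{-132 - 66} = \left(-16 + 4 \sqrt{-3 + 4}\right) \frac{1}{2 \left(-4\right)} + \frac{1}{-132 - 66} = \left(-16 + 4 \sqrt{1}\right) \frac{1}{2} \left(- \frac{1}{4}\right) + \frac{1}{-198} = \left(-16 + 4 \cdot 1\right) \left(- \frac{1}{8}\right) - \frac{1}{198} = \left(-16 + 4\right) \left(- \frac{1}{8}\right) - \frac{1}{198} = \left(-12\right) \left(- \frac{1}{8}\right) - \frac{1}{198} = \frac{3}{2} - \frac{1}{198} = \frac{148}{99}$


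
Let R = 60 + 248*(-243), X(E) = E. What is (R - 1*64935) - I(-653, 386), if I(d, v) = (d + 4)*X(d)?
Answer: -548936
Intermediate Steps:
R = -60204 (R = 60 - 60264 = -60204)
I(d, v) = d*(4 + d) (I(d, v) = (d + 4)*d = (4 + d)*d = d*(4 + d))
(R - 1*64935) - I(-653, 386) = (-60204 - 1*64935) - (-653)*(4 - 653) = (-60204 - 64935) - (-653)*(-649) = -125139 - 1*423797 = -125139 - 423797 = -548936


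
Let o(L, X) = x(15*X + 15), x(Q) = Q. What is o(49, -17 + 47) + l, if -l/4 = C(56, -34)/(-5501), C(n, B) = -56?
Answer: 2557741/5501 ≈ 464.96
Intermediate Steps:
o(L, X) = 15 + 15*X (o(L, X) = 15*X + 15 = 15 + 15*X)
l = -224/5501 (l = -(-224)/(-5501) = -(-224)*(-1)/5501 = -4*56/5501 = -224/5501 ≈ -0.040720)
o(49, -17 + 47) + l = (15 + 15*(-17 + 47)) - 224/5501 = (15 + 15*30) - 224/5501 = (15 + 450) - 224/5501 = 465 - 224/5501 = 2557741/5501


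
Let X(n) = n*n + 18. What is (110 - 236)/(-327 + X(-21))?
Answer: -21/22 ≈ -0.95455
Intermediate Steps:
X(n) = 18 + n² (X(n) = n² + 18 = 18 + n²)
(110 - 236)/(-327 + X(-21)) = (110 - 236)/(-327 + (18 + (-21)²)) = -126/(-327 + (18 + 441)) = -126/(-327 + 459) = -126/132 = -126*1/132 = -21/22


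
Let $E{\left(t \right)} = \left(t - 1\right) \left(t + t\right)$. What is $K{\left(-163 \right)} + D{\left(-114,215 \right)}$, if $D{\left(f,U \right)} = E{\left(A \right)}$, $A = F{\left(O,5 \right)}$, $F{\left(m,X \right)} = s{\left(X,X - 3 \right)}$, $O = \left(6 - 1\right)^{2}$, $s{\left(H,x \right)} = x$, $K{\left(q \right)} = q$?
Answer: $-159$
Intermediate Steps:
$O = 25$ ($O = 5^{2} = 25$)
$F{\left(m,X \right)} = -3 + X$ ($F{\left(m,X \right)} = X - 3 = -3 + X$)
$A = 2$ ($A = -3 + 5 = 2$)
$E{\left(t \right)} = 2 t \left(-1 + t\right)$ ($E{\left(t \right)} = \left(-1 + t\right) 2 t = 2 t \left(-1 + t\right)$)
$D{\left(f,U \right)} = 4$ ($D{\left(f,U \right)} = 2 \cdot 2 \left(-1 + 2\right) = 2 \cdot 2 \cdot 1 = 4$)
$K{\left(-163 \right)} + D{\left(-114,215 \right)} = -163 + 4 = -159$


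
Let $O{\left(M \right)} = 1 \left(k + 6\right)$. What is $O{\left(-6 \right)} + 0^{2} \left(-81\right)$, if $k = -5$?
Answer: $1$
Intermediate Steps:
$O{\left(M \right)} = 1$ ($O{\left(M \right)} = 1 \left(-5 + 6\right) = 1 \cdot 1 = 1$)
$O{\left(-6 \right)} + 0^{2} \left(-81\right) = 1 + 0^{2} \left(-81\right) = 1 + 0 \left(-81\right) = 1 + 0 = 1$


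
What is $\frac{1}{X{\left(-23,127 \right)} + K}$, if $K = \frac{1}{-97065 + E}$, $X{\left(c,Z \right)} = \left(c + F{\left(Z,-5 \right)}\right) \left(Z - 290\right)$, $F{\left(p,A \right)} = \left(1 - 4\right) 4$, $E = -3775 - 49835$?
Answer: $\frac{150675}{859600874} \approx 0.00017528$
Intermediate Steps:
$E = -53610$ ($E = -3775 - 49835 = -53610$)
$F{\left(p,A \right)} = -12$ ($F{\left(p,A \right)} = \left(-3\right) 4 = -12$)
$X{\left(c,Z \right)} = \left(-290 + Z\right) \left(-12 + c\right)$ ($X{\left(c,Z \right)} = \left(c - 12\right) \left(Z - 290\right) = \left(-12 + c\right) \left(-290 + Z\right) = \left(-290 + Z\right) \left(-12 + c\right)$)
$K = - \frac{1}{150675}$ ($K = \frac{1}{-97065 - 53610} = \frac{1}{-150675} = - \frac{1}{150675} \approx -6.6368 \cdot 10^{-6}$)
$\frac{1}{X{\left(-23,127 \right)} + K} = \frac{1}{\left(3480 - -6670 - 1524 + 127 \left(-23\right)\right) - \frac{1}{150675}} = \frac{1}{\left(3480 + 6670 - 1524 - 2921\right) - \frac{1}{150675}} = \frac{1}{5705 - \frac{1}{150675}} = \frac{1}{\frac{859600874}{150675}} = \frac{150675}{859600874}$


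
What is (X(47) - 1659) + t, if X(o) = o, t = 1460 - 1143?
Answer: -1295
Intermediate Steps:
t = 317
(X(47) - 1659) + t = (47 - 1659) + 317 = -1612 + 317 = -1295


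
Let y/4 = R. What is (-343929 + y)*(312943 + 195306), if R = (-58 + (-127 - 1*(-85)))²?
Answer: -154471610321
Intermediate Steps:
R = 10000 (R = (-58 + (-127 + 85))² = (-58 - 42)² = (-100)² = 10000)
y = 40000 (y = 4*10000 = 40000)
(-343929 + y)*(312943 + 195306) = (-343929 + 40000)*(312943 + 195306) = -303929*508249 = -154471610321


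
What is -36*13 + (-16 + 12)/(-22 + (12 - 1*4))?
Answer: -3274/7 ≈ -467.71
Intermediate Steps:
-36*13 + (-16 + 12)/(-22 + (12 - 1*4)) = -468 - 4/(-22 + (12 - 4)) = -468 - 4/(-22 + 8) = -468 - 4/(-14) = -468 - 4*(-1/14) = -468 + 2/7 = -3274/7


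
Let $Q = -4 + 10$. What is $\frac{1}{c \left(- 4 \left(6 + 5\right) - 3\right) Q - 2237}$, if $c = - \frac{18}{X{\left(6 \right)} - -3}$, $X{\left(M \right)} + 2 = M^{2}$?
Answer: $- \frac{37}{77693} \approx -0.00047623$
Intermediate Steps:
$X{\left(M \right)} = -2 + M^{2}$
$Q = 6$
$c = - \frac{18}{37}$ ($c = - \frac{18}{\left(-2 + 6^{2}\right) - -3} = - \frac{18}{\left(-2 + 36\right) + 3} = - \frac{18}{34 + 3} = - \frac{18}{37} \approx -0.48649$)
$\frac{1}{c \left(- 4 \left(6 + 5\right) - 3\right) Q - 2237} = \frac{1}{- \frac{18 \left(- 4 \left(6 + 5\right) - 3\right)}{37} \cdot 6 - 2237} = \frac{1}{- \frac{18 \left(\left(-4\right) 11 - 3\right)}{37} \cdot 6 - 2237} = \frac{1}{- \frac{18 \left(-44 - 3\right)}{37} \cdot 6 - 2237} = \frac{1}{\left(- \frac{18}{37}\right) \left(-47\right) 6 - 2237} = \frac{1}{\frac{846}{37} \cdot 6 - 2237} = \frac{1}{\frac{5076}{37} - 2237} = \frac{1}{- \frac{77693}{37}} = - \frac{37}{77693}$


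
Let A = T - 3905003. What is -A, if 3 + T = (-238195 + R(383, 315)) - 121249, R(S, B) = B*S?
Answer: 4143805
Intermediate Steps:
T = -238802 (T = -3 + ((-238195 + 315*383) - 121249) = -3 + ((-238195 + 120645) - 121249) = -3 + (-117550 - 121249) = -3 - 238799 = -238802)
A = -4143805 (A = -238802 - 3905003 = -4143805)
-A = -1*(-4143805) = 4143805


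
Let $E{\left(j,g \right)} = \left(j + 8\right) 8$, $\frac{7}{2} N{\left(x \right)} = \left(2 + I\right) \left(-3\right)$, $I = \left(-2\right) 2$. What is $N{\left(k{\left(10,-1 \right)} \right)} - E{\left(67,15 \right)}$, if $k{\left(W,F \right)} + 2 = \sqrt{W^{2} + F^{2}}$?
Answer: $- \frac{4188}{7} \approx -598.29$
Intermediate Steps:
$I = -4$
$k{\left(W,F \right)} = -2 + \sqrt{F^{2} + W^{2}}$ ($k{\left(W,F \right)} = -2 + \sqrt{W^{2} + F^{2}} = -2 + \sqrt{F^{2} + W^{2}}$)
$N{\left(x \right)} = \frac{12}{7}$ ($N{\left(x \right)} = \frac{2 \left(2 - 4\right) \left(-3\right)}{7} = \frac{2 \left(\left(-2\right) \left(-3\right)\right)}{7} = \frac{2}{7} \cdot 6 = \frac{12}{7}$)
$E{\left(j,g \right)} = 64 + 8 j$ ($E{\left(j,g \right)} = \left(8 + j\right) 8 = 64 + 8 j$)
$N{\left(k{\left(10,-1 \right)} \right)} - E{\left(67,15 \right)} = \frac{12}{7} - \left(64 + 8 \cdot 67\right) = \frac{12}{7} - \left(64 + 536\right) = \frac{12}{7} - 600 = - \frac{4188}{7}$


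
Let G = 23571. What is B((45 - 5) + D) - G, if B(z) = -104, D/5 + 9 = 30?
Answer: -23675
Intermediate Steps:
D = 105 (D = -45 + 5*30 = -45 + 150 = 105)
B((45 - 5) + D) - G = -104 - 1*23571 = -104 - 23571 = -23675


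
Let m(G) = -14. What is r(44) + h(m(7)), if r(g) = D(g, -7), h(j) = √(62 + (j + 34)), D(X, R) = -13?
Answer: -13 + √82 ≈ -3.9446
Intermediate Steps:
h(j) = √(96 + j) (h(j) = √(62 + (34 + j)) = √(96 + j))
r(g) = -13
r(44) + h(m(7)) = -13 + √(96 - 14) = -13 + √82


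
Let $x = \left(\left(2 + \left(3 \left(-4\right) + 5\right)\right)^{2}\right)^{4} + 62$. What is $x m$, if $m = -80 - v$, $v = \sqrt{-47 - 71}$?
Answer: $-31254960 - 390687 i \sqrt{118} \approx -3.1255 \cdot 10^{7} - 4.2439 \cdot 10^{6} i$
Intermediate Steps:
$v = i \sqrt{118}$ ($v = \sqrt{-118} = i \sqrt{118} \approx 10.863 i$)
$x = 390687$ ($x = \left(\left(2 + \left(-12 + 5\right)\right)^{2}\right)^{4} + 62 = \left(\left(2 - 7\right)^{2}\right)^{4} + 62 = \left(\left(-5\right)^{2}\right)^{4} + 62 = 25^{4} + 62 = 390625 + 62 = 390687$)
$m = -80 - i \sqrt{118} \approx -80.0 - 10.863 i$
$x m = 390687 \left(-80 - i \sqrt{118}\right) = -31254960 - 390687 i \sqrt{118}$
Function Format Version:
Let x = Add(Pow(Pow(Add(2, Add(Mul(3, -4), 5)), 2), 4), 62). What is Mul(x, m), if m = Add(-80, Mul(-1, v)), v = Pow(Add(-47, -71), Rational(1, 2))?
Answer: Add(-31254960, Mul(-390687, I, Pow(118, Rational(1, 2)))) ≈ Add(-3.1255e+7, Mul(-4.2439e+6, I))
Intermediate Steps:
v = Mul(I, Pow(118, Rational(1, 2))) (v = Pow(-118, Rational(1, 2)) = Mul(I, Pow(118, Rational(1, 2))) ≈ Mul(10.863, I))
x = 390687 (x = Add(Pow(Pow(Add(2, Add(-12, 5)), 2), 4), 62) = Add(Pow(Pow(Add(2, -7), 2), 4), 62) = Add(Pow(Pow(-5, 2), 4), 62) = Add(Pow(25, 4), 62) = Add(390625, 62) = 390687)
m = Add(-80, Mul(-1, I, Pow(118, Rational(1, 2)))) (m = Add(-80, Mul(-1, Mul(I, Pow(118, Rational(1, 2))))) = Add(-80, Mul(-1, I, Pow(118, Rational(1, 2)))) ≈ Add(-80.000, Mul(-10.863, I)))
Mul(x, m) = Mul(390687, Add(-80, Mul(-1, I, Pow(118, Rational(1, 2))))) = Add(-31254960, Mul(-390687, I, Pow(118, Rational(1, 2))))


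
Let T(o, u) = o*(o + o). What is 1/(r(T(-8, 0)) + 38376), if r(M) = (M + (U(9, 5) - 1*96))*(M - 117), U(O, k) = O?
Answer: 1/38827 ≈ 2.5755e-5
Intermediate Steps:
T(o, u) = 2*o² (T(o, u) = o*(2*o) = 2*o²)
r(M) = (-117 + M)*(-87 + M) (r(M) = (M + (9 - 1*96))*(M - 117) = (M + (9 - 96))*(-117 + M) = (M - 87)*(-117 + M) = (-87 + M)*(-117 + M) = (-117 + M)*(-87 + M))
1/(r(T(-8, 0)) + 38376) = 1/((10179 + (2*(-8)²)² - 408*(-8)²) + 38376) = 1/((10179 + (2*64)² - 408*64) + 38376) = 1/((10179 + 128² - 204*128) + 38376) = 1/((10179 + 16384 - 26112) + 38376) = 1/(451 + 38376) = 1/38827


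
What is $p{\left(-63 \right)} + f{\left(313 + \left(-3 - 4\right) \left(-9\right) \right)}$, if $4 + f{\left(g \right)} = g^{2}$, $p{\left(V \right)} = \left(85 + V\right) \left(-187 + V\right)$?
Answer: $135872$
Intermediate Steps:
$p{\left(V \right)} = \left(-187 + V\right) \left(85 + V\right)$
$f{\left(g \right)} = -4 + g^{2}$
$p{\left(-63 \right)} + f{\left(313 + \left(-3 - 4\right) \left(-9\right) \right)} = \left(-15895 + \left(-63\right)^{2} - -6426\right) - \left(4 - \left(313 + \left(-3 - 4\right) \left(-9\right)\right)^{2}\right) = \left(-15895 + 3969 + 6426\right) - \left(4 - \left(313 - -63\right)^{2}\right) = -5500 - \left(4 - \left(313 + 63\right)^{2}\right) = -5500 - \left(4 - 376^{2}\right) = -5500 + \left(-4 + 141376\right) = -5500 + 141372 = 135872$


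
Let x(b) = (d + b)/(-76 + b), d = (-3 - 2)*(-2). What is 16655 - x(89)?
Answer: 216416/13 ≈ 16647.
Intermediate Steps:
d = 10 (d = -5*(-2) = 10)
x(b) = (10 + b)/(-76 + b)
16655 - x(89) = 16655 - (10 + 89)/(-76 + 89) = 16655 - 99/13 = 216416/13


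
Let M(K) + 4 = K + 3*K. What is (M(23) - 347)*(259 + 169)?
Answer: -110852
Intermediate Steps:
M(K) = -4 + 4*K (M(K) = -4 + (K + 3*K) = -4 + 4*K)
(M(23) - 347)*(259 + 169) = ((-4 + 4*23) - 347)*(259 + 169) = ((-4 + 92) - 347)*428 = (88 - 347)*428 = -259*428 = -110852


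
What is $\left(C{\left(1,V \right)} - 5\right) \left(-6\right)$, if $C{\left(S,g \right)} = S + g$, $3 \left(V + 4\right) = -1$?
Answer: $50$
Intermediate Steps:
$V = - \frac{13}{3}$ ($V = -4 + \frac{1}{3} \left(-1\right) = -4 - \frac{1}{3} = - \frac{13}{3} \approx -4.3333$)
$\left(C{\left(1,V \right)} - 5\right) \left(-6\right) = \left(\left(1 - \frac{13}{3}\right) - 5\right) \left(-6\right) = \left(- \frac{10}{3} - 5\right) \left(-6\right) = \left(- \frac{25}{3}\right) \left(-6\right) = 50$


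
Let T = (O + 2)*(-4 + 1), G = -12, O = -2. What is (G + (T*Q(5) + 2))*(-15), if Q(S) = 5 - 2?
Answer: 150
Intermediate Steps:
Q(S) = 3
T = 0 (T = (-2 + 2)*(-4 + 1) = 0*(-3) = 0)
(G + (T*Q(5) + 2))*(-15) = (-12 + (0*3 + 2))*(-15) = (-12 + (0 + 2))*(-15) = (-12 + 2)*(-15) = -10*(-15) = 150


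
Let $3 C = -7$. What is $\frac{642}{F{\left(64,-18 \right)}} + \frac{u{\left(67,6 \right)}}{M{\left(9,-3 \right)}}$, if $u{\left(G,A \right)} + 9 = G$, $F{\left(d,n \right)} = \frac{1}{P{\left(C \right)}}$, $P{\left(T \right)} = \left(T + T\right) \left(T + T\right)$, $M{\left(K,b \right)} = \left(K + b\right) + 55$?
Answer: $\frac{2558758}{183} \approx 13982.0$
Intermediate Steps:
$C = - \frac{7}{3}$ ($C = \frac{1}{3} \left(-7\right) = - \frac{7}{3} \approx -2.3333$)
$M{\left(K,b \right)} = 55 + K + b$
$P{\left(T \right)} = 4 T^{2}$ ($P{\left(T \right)} = 2 T 2 T = 4 T^{2}$)
$F{\left(d,n \right)} = \frac{9}{196}$ ($F{\left(d,n \right)} = \frac{1}{4 \left(- \frac{7}{3}\right)^{2}} = \frac{1}{4 \cdot \frac{49}{9}} = \frac{1}{\frac{196}{9}} = \frac{9}{196}$)
$u{\left(G,A \right)} = -9 + G$
$\frac{642}{F{\left(64,-18 \right)}} + \frac{u{\left(67,6 \right)}}{M{\left(9,-3 \right)}} = \frac{642}{\frac{9}{196}} + \frac{-9 + 67}{55 + 9 - 3} = 642 \cdot \frac{196}{9} + \frac{58}{61} = \frac{41944}{3} + 58 \cdot \frac{1}{61} = \frac{41944}{3} + \frac{58}{61} = \frac{2558758}{183}$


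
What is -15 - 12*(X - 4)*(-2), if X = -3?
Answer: -183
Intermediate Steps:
-15 - 12*(X - 4)*(-2) = -15 - 12*(-3 - 4)*(-2) = -15 - (-84)*(-2) = -15 - 12*14 = -15 - 168 = -183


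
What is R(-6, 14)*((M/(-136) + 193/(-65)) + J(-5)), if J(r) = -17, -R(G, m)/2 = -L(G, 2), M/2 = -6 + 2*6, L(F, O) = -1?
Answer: 44327/1105 ≈ 40.115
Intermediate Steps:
M = 12 (M = 2*(-6 + 2*6) = 2*(-6 + 12) = 2*6 = 12)
R(G, m) = -2 (R(G, m) = -(-2)*(-1) = -2*1 = -2)
R(-6, 14)*((M/(-136) + 193/(-65)) + J(-5)) = -2*((12/(-136) + 193/(-65)) - 17) = -2*((12*(-1/136) + 193*(-1/65)) - 17) = -2*((-3/34 - 193/65) - 17) = -2*(-6757/2210 - 17) = -2*(-44327/2210) = 44327/1105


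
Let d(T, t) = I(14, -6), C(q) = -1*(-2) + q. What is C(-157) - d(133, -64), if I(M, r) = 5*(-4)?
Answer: -135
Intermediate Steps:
C(q) = 2 + q
I(M, r) = -20
d(T, t) = -20
C(-157) - d(133, -64) = (2 - 157) - 1*(-20) = -155 + 20 = -135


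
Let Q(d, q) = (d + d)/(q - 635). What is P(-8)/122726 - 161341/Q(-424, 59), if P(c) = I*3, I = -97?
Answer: -712826495799/6504478 ≈ -1.0959e+5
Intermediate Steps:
Q(d, q) = 2*d/(-635 + q) (Q(d, q) = (2*d)/(-635 + q) = 2*d/(-635 + q))
P(c) = -291 (P(c) = -97*3 = -291)
P(-8)/122726 - 161341/Q(-424, 59) = -291/122726 - 161341/(2*(-424)/(-635 + 59)) = -291*1/122726 - 161341/(2*(-424)/(-576)) = -291/122726 - 161341/(2*(-424)*(-1/576)) = -291/122726 - 161341/53/36 = -291/122726 - 161341*36/53 = -291/122726 - 5808276/53 = -712826495799/6504478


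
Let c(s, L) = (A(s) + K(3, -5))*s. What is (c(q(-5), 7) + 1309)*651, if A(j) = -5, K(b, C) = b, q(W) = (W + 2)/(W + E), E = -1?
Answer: 851508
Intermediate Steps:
q(W) = (2 + W)/(-1 + W) (q(W) = (W + 2)/(W - 1) = (2 + W)/(-1 + W))
c(s, L) = -2*s (c(s, L) = (-5 + 3)*s = -2*s)
(c(q(-5), 7) + 1309)*651 = (-2*(2 - 5)/(-1 - 5) + 1309)*651 = (-2*(-3)/(-6) + 1309)*651 = (-(-1)*(-3)/3 + 1309)*651 = (-2*1/2 + 1309)*651 = (-1 + 1309)*651 = 1308*651 = 851508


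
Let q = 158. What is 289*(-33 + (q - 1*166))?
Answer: -11849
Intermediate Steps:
289*(-33 + (q - 1*166)) = 289*(-33 + (158 - 1*166)) = 289*(-33 + (158 - 166)) = 289*(-33 - 8) = 289*(-41) = -11849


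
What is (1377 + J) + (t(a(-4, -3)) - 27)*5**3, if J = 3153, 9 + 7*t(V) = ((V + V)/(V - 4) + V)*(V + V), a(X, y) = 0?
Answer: 6960/7 ≈ 994.29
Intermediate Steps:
t(V) = -9/7 + 2*V*(V + 2*V/(-4 + V))/7 (t(V) = -9/7 + (((V + V)/(V - 4) + V)*(V + V))/7 = -9/7 + (((2*V)/(-4 + V) + V)*(2*V))/7 = -9/7 + ((2*V/(-4 + V) + V)*(2*V))/7 = -9/7 + ((V + 2*V/(-4 + V))*(2*V))/7 = -9/7 + (2*V*(V + 2*V/(-4 + V)))/7 = -9/7 + 2*V*(V + 2*V/(-4 + V))/7)
(1377 + J) + (t(a(-4, -3)) - 27)*5**3 = (1377 + 3153) + ((36 - 9*0 - 4*0**2 + 2*0**3)/(7*(-4 + 0)) - 27)*5**3 = 4530 + ((1/7)*(36 + 0 - 4*0 + 2*0)/(-4) - 27)*125 = 4530 + ((1/7)*(-1/4)*(36 + 0 + 0 + 0) - 27)*125 = 4530 + ((1/7)*(-1/4)*36 - 27)*125 = 4530 + (-9/7 - 27)*125 = 4530 - 198/7*125 = 4530 - 24750/7 = 6960/7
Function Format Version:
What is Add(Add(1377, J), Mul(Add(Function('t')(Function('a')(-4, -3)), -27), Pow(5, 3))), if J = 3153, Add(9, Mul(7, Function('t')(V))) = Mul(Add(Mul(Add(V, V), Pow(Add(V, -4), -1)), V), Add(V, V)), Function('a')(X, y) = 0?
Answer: Rational(6960, 7) ≈ 994.29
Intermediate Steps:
Function('t')(V) = Add(Rational(-9, 7), Mul(Rational(2, 7), V, Add(V, Mul(2, V, Pow(Add(-4, V), -1))))) (Function('t')(V) = Add(Rational(-9, 7), Mul(Rational(1, 7), Mul(Add(Mul(Add(V, V), Pow(Add(V, -4), -1)), V), Add(V, V)))) = Add(Rational(-9, 7), Mul(Rational(1, 7), Mul(Add(Mul(Mul(2, V), Pow(Add(-4, V), -1)), V), Mul(2, V)))) = Add(Rational(-9, 7), Mul(Rational(1, 7), Mul(Add(Mul(2, V, Pow(Add(-4, V), -1)), V), Mul(2, V)))) = Add(Rational(-9, 7), Mul(Rational(1, 7), Mul(Add(V, Mul(2, V, Pow(Add(-4, V), -1))), Mul(2, V)))) = Add(Rational(-9, 7), Mul(Rational(1, 7), Mul(2, V, Add(V, Mul(2, V, Pow(Add(-4, V), -1)))))) = Add(Rational(-9, 7), Mul(Rational(2, 7), V, Add(V, Mul(2, V, Pow(Add(-4, V), -1))))))
Add(Add(1377, J), Mul(Add(Function('t')(Function('a')(-4, -3)), -27), Pow(5, 3))) = Add(Add(1377, 3153), Mul(Add(Mul(Rational(1, 7), Pow(Add(-4, 0), -1), Add(36, Mul(-9, 0), Mul(-4, Pow(0, 2)), Mul(2, Pow(0, 3)))), -27), Pow(5, 3))) = Add(4530, Mul(Add(Mul(Rational(1, 7), Pow(-4, -1), Add(36, 0, Mul(-4, 0), Mul(2, 0))), -27), 125)) = Add(4530, Mul(Add(Mul(Rational(1, 7), Rational(-1, 4), Add(36, 0, 0, 0)), -27), 125)) = Add(4530, Mul(Add(Mul(Rational(1, 7), Rational(-1, 4), 36), -27), 125)) = Add(4530, Mul(Add(Rational(-9, 7), -27), 125)) = Add(4530, Mul(Rational(-198, 7), 125)) = Add(4530, Rational(-24750, 7)) = Rational(6960, 7)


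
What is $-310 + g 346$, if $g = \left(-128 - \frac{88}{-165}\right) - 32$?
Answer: $- \frac{832282}{15} \approx -55485.0$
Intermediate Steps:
$g = - \frac{2392}{15}$ ($g = \left(-128 - - \frac{8}{15}\right) - 32 = \left(-128 + \frac{8}{15}\right) - 32 = - \frac{1912}{15} - 32 = - \frac{2392}{15} \approx -159.47$)
$-310 + g 346 = -310 - \frac{827632}{15} = - \frac{832282}{15}$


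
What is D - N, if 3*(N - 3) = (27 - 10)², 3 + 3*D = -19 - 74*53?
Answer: -1414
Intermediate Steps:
D = -3944/3 (D = -1 + (-19 - 74*53)/3 = -1 + (-19 - 3922)/3 = -1 + (⅓)*(-3941) = -1 - 3941/3 = -3944/3 ≈ -1314.7)
N = 298/3 (N = 3 + (27 - 10)²/3 = 3 + (⅓)*17² = 3 + (⅓)*289 = 3 + 289/3 = 298/3 ≈ 99.333)
D - N = -3944/3 - 1*298/3 = -3944/3 - 298/3 = -1414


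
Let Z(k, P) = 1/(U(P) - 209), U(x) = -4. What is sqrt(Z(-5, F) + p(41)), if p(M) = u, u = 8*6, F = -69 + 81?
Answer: sqrt(2177499)/213 ≈ 6.9279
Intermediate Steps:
F = 12
Z(k, P) = -1/213 (Z(k, P) = 1/(-4 - 209) = 1/(-213) = -1/213)
u = 48
p(M) = 48
sqrt(Z(-5, F) + p(41)) = sqrt(-1/213 + 48) = sqrt(10223/213) = sqrt(2177499)/213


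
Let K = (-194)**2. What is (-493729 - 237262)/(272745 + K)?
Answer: -730991/310381 ≈ -2.3551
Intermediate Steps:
K = 37636
(-493729 - 237262)/(272745 + K) = (-493729 - 237262)/(272745 + 37636) = -730991/310381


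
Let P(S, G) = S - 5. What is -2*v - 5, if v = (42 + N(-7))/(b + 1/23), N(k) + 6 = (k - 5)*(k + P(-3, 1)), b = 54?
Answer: -16151/1243 ≈ -12.994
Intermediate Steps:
P(S, G) = -5 + S
N(k) = -6 + (-8 + k)*(-5 + k) (N(k) = -6 + (k - 5)*(k + (-5 - 3)) = -6 + (-5 + k)*(k - 8) = -6 + (-5 + k)*(-8 + k) = -6 + (-8 + k)*(-5 + k))
v = 4968/1243 (v = (42 + (34 + (-7)² - 13*(-7)))/(54 + 1/23) = (42 + (34 + 49 + 91))/(54 + 1/23) = (42 + 174)/(1243/23) = 216*(23/1243) = 4968/1243 ≈ 3.9968)
-2*v - 5 = -2*4968/1243 - 5 = -9936/1243 - 5 = -16151/1243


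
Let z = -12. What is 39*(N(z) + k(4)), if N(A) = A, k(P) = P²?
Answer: 156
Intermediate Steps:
39*(N(z) + k(4)) = 39*(-12 + 4²) = 39*(-12 + 16) = 39*4 = 156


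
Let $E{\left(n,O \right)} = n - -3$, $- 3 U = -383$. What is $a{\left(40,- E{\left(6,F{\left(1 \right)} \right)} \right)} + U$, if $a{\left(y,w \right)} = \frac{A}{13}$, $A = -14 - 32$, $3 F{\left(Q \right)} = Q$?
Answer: $\frac{4841}{39} \approx 124.13$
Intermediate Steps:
$U = \frac{383}{3}$ ($U = \left(- \frac{1}{3}\right) \left(-383\right) = \frac{383}{3} \approx 127.67$)
$F{\left(Q \right)} = \frac{Q}{3}$
$A = -46$ ($A = -14 - 32 = -46$)
$E{\left(n,O \right)} = 3 + n$ ($E{\left(n,O \right)} = n + 3 = 3 + n$)
$a{\left(y,w \right)} = - \frac{46}{13}$
$a{\left(40,- E{\left(6,F{\left(1 \right)} \right)} \right)} + U = - \frac{46}{13} + \frac{383}{3} = \frac{4841}{39}$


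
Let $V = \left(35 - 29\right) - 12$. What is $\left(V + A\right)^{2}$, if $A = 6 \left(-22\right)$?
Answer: $19044$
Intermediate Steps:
$V = -6$ ($V = \left(35 - 29\right) - 12 = 6 - 12 = -6$)
$A = -132$
$\left(V + A\right)^{2} = \left(-6 - 132\right)^{2} = \left(-138\right)^{2} = 19044$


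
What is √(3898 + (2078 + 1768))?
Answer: 88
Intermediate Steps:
√(3898 + (2078 + 1768)) = √(3898 + 3846) = √7744 = 88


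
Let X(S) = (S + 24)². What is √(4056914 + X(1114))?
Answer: 3*√594662 ≈ 2313.4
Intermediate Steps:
X(S) = (24 + S)²
√(4056914 + X(1114)) = √(4056914 + (24 + 1114)²) = √(4056914 + 1138²) = √(4056914 + 1295044) = √5351958 = 3*√594662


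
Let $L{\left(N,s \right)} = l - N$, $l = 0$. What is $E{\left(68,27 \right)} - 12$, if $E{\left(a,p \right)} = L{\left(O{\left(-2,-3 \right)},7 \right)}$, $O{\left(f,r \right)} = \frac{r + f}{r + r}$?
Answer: $- \frac{77}{6} \approx -12.833$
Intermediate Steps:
$O{\left(f,r \right)} = \frac{f + r}{2 r}$
$L{\left(N,s \right)} = - N$ ($L{\left(N,s \right)} = 0 - N = - N$)
$E{\left(a,p \right)} = - \frac{5}{6}$ ($E{\left(a,p \right)} = - \frac{-2 - 3}{2 \left(-3\right)} = - \frac{\left(-1\right) \left(-5\right)}{2 \cdot 3} = \left(-1\right) \frac{5}{6} = - \frac{5}{6}$)
$E{\left(68,27 \right)} - 12 = - \frac{5}{6} - 12 = - \frac{77}{6}$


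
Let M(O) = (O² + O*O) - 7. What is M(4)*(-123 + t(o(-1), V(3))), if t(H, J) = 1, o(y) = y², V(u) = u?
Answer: -3050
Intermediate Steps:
M(O) = -7 + 2*O² (M(O) = (O² + O²) - 7 = 2*O² - 7 = -7 + 2*O²)
M(4)*(-123 + t(o(-1), V(3))) = (-7 + 2*4²)*(-123 + 1) = (-7 + 2*16)*(-122) = (-7 + 32)*(-122) = 25*(-122) = -3050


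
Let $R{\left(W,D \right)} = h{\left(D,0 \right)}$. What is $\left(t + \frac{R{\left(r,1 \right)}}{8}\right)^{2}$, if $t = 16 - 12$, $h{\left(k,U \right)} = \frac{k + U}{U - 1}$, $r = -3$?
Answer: $\frac{961}{64} \approx 15.016$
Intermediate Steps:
$h{\left(k,U \right)} = \frac{U + k}{-1 + U}$
$R{\left(W,D \right)} = - D$ ($R{\left(W,D \right)} = \frac{0 + D}{-1 + 0} = \frac{D}{-1} = - D$)
$t = 4$
$\left(t + \frac{R{\left(r,1 \right)}}{8}\right)^{2} = \left(4 + \frac{\left(-1\right) 1}{8}\right)^{2} = \left(4 - \frac{1}{8}\right)^{2} = \left(\frac{31}{8}\right)^{2} = \frac{961}{64}$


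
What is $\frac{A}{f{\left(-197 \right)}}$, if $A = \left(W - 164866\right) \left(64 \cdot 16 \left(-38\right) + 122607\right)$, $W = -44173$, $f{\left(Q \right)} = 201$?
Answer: $- \frac{17495519105}{201} \approx -8.7042 \cdot 10^{7}$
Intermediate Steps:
$A = -17495519105$ ($A = \left(-44173 - 164866\right) \left(64 \cdot 16 \left(-38\right) + 122607\right) = - 209039 \left(1024 \left(-38\right) + 122607\right) = - 209039 \left(-38912 + 122607\right) = \left(-209039\right) 83695 = -17495519105$)
$\frac{A}{f{\left(-197 \right)}} = - \frac{17495519105}{201}$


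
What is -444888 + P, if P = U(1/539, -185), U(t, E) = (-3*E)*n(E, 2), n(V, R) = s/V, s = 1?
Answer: -444891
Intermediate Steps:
n(V, R) = 1/V
U(t, E) = -3 (U(t, E) = (-3*E)/E = -3)
P = -3
-444888 + P = -444888 - 3 = -444891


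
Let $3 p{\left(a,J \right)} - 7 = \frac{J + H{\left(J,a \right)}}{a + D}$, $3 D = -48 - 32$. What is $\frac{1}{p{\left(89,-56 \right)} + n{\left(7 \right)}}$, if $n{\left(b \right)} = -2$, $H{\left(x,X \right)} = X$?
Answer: $\frac{51}{26} \approx 1.9615$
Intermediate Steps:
$D = - \frac{80}{3}$ ($D = \frac{-48 - 32}{3} = \frac{1}{3} \left(-80\right) = - \frac{80}{3} \approx -26.667$)
$p{\left(a,J \right)} = \frac{7}{3} + \frac{J + a}{3 \left(- \frac{80}{3} + a\right)}$ ($p{\left(a,J \right)} = \frac{7}{3} + \frac{\left(J + a\right) \frac{1}{a - \frac{80}{3}}}{3} = \frac{7}{3} + \frac{\left(J + a\right) \frac{1}{- \frac{80}{3} + a}}{3} = \frac{7}{3} + \frac{\frac{1}{- \frac{80}{3} + a} \left(J + a\right)}{3} = \frac{7}{3} + \frac{J + a}{3 \left(- \frac{80}{3} + a\right)}$)
$\frac{1}{p{\left(89,-56 \right)} + n{\left(7 \right)}} = \frac{1}{\frac{-560 + 3 \left(-56\right) + 24 \cdot 89}{3 \left(-80 + 3 \cdot 89\right)} - 2} = \frac{1}{\frac{-560 - 168 + 2136}{3 \left(-80 + 267\right)} - 2} = \frac{1}{\frac{1}{3} \cdot \frac{1}{187} \cdot 1408 - 2} = \frac{1}{\frac{128}{51} - 2} = \frac{1}{\frac{26}{51}} = \frac{51}{26}$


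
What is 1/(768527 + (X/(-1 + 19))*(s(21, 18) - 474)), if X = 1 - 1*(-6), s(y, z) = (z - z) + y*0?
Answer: 3/2305028 ≈ 1.3015e-6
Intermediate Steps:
s(y, z) = 0 (s(y, z) = 0 + 0 = 0)
X = 7 (X = 1 + 6 = 7)
1/(768527 + (X/(-1 + 19))*(s(21, 18) - 474)) = 1/(768527 + (7/(-1 + 19))*(0 - 474)) = 1/(768527 + (7/18)*(-474)) = 1/(768527 - 553/3) = 1/(2305028/3) = 3/2305028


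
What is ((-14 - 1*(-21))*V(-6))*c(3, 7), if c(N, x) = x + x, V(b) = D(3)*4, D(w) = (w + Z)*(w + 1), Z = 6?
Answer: 14112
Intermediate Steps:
D(w) = (1 + w)*(6 + w) (D(w) = (w + 6)*(w + 1) = (6 + w)*(1 + w) = (1 + w)*(6 + w))
V(b) = 144 (V(b) = (6 + 3**2 + 7*3)*4 = (6 + 9 + 21)*4 = 36*4 = 144)
c(N, x) = 2*x
((-14 - 1*(-21))*V(-6))*c(3, 7) = ((-14 - 1*(-21))*144)*(2*7) = ((-14 + 21)*144)*14 = (7*144)*14 = 1008*14 = 14112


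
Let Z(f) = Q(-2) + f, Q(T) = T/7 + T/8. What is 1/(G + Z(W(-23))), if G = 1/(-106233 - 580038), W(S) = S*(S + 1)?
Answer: 19215588/9712793435 ≈ 0.0019784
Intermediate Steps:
Q(T) = 15*T/56 (Q(T) = T*(⅐) + T*(⅛) = T/7 + T/8 = 15*T/56)
W(S) = S*(1 + S)
G = -1/686271 (G = 1/(-686271) = -1/686271 ≈ -1.4572e-6)
Z(f) = -15/28 + f (Z(f) = (15/56)*(-2) + f = -15/28 + f)
1/(G + Z(W(-23))) = 1/(-1/686271 + (-15/28 - 23*(1 - 23))) = 1/(-1/686271 + (-15/28 - 23*(-22))) = 1/(-1/686271 + (-15/28 + 506)) = 1/(-1/686271 + 14153/28) = 1/(9712793435/19215588) = 19215588/9712793435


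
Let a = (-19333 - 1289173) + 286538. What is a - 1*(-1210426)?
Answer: 188458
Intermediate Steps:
a = -1021968 (a = -1308506 + 286538 = -1021968)
a - 1*(-1210426) = -1021968 - 1*(-1210426) = -1021968 + 1210426 = 188458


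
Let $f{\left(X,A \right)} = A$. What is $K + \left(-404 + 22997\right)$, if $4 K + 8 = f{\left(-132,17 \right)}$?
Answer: $\frac{90381}{4} \approx 22595.0$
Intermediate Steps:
$K = \frac{9}{4}$ ($K = -2 + \frac{1}{4} \cdot 17 = -2 + \frac{17}{4} = \frac{9}{4} \approx 2.25$)
$K + \left(-404 + 22997\right) = \frac{9}{4} + \left(-404 + 22997\right) = \frac{9}{4} + 22593 = \frac{90381}{4}$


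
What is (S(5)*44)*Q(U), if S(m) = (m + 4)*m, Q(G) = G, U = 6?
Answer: 11880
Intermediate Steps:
S(m) = m*(4 + m) (S(m) = (4 + m)*m = m*(4 + m))
(S(5)*44)*Q(U) = ((5*(4 + 5))*44)*6 = ((5*9)*44)*6 = (45*44)*6 = 1980*6 = 11880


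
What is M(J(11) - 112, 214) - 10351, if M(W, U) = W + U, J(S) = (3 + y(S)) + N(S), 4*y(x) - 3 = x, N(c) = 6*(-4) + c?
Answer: -20511/2 ≈ -10256.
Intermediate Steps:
N(c) = -24 + c
y(x) = ¾ + x/4
J(S) = -81/4 + 5*S/4 (J(S) = (3 + (¾ + S/4)) + (-24 + S) = (15/4 + S/4) + (-24 + S) = -81/4 + 5*S/4)
M(W, U) = U + W
M(J(11) - 112, 214) - 10351 = (214 + ((-81/4 + (5/4)*11) - 112)) - 10351 = (214 + ((-81/4 + 55/4) - 112)) - 10351 = (214 + (-13/2 - 112)) - 10351 = (214 - 237/2) - 10351 = 191/2 - 10351 = -20511/2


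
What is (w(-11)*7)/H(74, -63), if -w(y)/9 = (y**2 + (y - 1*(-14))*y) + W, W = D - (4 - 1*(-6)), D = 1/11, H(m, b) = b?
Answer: 859/11 ≈ 78.091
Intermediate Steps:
D = 1/11 ≈ 0.090909
W = -109/11 (W = 1/11 - (4 - 1*(-6)) = 1/11 - (4 + 6) = 1/11 - 1*10 = 1/11 - 10 = -109/11 ≈ -9.9091)
w(y) = 981/11 - 9*y**2 - 9*y*(14 + y) (w(y) = -9*((y**2 + (y - 1*(-14))*y) - 109/11) = -9*((y**2 + (y + 14)*y) - 109/11) = -9*((y**2 + (14 + y)*y) - 109/11) = -9*((y**2 + y*(14 + y)) - 109/11) = -9*(-109/11 + y**2 + y*(14 + y)) = 981/11 - 9*y**2 - 9*y*(14 + y))
(w(-11)*7)/H(74, -63) = ((981/11 - 126*(-11) - 18*(-11)**2)*7)/(-63) = ((981/11 + 1386 - 18*121)*7)*(-1/63) = ((981/11 + 1386 - 2178)*7)*(-1/63) = -7731/11*7*(-1/63) = -54117/11*(-1/63) = 859/11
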